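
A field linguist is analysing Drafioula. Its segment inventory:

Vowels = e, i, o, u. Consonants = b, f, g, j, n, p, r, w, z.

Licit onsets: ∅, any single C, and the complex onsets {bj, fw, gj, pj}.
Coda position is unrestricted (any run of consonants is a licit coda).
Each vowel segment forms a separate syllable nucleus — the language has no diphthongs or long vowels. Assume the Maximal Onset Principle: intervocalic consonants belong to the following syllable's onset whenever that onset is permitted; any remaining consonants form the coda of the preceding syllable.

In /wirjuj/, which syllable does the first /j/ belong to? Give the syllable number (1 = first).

2

Vowels present: i, u; each is a nucleus, giving 2 syllables.
/i…u/ gap (V1→V2): /rj/; trying suffixes from longest down, /j/ is the first permitted one, so coda /r/ | onset /j/.
Result: wir.juj.
The first /j/ is in the onset of syllable 2 (/juj/).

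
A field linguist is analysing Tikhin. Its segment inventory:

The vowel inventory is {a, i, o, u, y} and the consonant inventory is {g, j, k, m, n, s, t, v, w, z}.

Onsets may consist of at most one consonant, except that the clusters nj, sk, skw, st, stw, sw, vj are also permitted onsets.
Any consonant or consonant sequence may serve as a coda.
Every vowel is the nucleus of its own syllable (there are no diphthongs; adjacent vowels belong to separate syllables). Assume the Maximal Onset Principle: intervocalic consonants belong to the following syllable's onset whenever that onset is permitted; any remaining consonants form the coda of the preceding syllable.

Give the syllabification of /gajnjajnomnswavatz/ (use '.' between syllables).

The vowels are a, a, o, a, a — 5 nuclei, so 5 syllables.
/a…a/ gap (V1→V2): /jnj/ — longest licit onset from the right is /nj/, leaving /j/ as coda.
/a…o/ gap (V2→V3): cluster /jn/ — the longest permitted-onset suffix is /n/; onset = /n/, preceding coda = /j/.
/o…a/ gap (V3→V4): /mnsw/ splits as /mn/ + /sw/ (/sw/ is the longest suffix that is a licit onset).
/a…a/ gap (V4→V5): /v/ is a single consonant, so it becomes the next onset.

gaj.njaj.nomn.swa.vatz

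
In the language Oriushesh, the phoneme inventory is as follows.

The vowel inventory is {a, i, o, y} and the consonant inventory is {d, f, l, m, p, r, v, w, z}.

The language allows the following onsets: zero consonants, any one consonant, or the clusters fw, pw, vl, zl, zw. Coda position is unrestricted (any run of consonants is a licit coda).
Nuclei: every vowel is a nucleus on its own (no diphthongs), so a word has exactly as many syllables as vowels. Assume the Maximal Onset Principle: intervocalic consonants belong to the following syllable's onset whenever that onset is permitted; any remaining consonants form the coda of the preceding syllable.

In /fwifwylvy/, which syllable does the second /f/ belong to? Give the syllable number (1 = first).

Nuclei (vowels): i, y, y → 3 syllables.
σ1/σ2 boundary: /fw/ — entire cluster is a permitted onset → onset /fw/, coda ∅.
σ2/σ3 boundary: /lv/ — longest licit onset from the right is /v/, leaving /l/ as coda.
Result: fwi.fwyl.vy.
The second /f/ is in the onset of syllable 2 (/fwyl/).

2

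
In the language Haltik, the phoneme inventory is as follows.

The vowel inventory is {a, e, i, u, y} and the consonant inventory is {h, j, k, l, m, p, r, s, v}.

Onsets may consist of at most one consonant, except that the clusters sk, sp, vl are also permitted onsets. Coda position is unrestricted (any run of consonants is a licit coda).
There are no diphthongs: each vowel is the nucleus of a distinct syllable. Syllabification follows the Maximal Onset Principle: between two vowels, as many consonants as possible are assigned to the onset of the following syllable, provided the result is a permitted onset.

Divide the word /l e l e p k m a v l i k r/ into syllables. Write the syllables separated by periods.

le.lepk.ma.vlikr

The vowels are e, e, a, i — 4 nuclei, so 4 syllables.
Between /e/ (V1) and /e/ (V2): /l/ is a single consonant, so it becomes the next onset.
Between /e/ (V2) and /a/ (V3): /pkm/; trying suffixes from longest down, /m/ is the first permitted one, so coda /pk/ | onset /m/.
Between /a/ (V3) and /i/ (V4): /vl/ — entire cluster is a permitted onset → onset /vl/, coda ∅.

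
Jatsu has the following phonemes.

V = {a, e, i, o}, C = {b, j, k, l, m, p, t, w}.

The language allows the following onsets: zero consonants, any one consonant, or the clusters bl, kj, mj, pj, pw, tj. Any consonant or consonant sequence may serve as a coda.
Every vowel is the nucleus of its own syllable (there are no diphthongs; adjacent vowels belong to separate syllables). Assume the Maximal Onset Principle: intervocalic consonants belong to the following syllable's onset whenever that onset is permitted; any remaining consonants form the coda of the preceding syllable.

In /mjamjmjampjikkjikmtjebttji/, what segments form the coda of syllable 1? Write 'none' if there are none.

The vowels are a, a, i, i, e, i — 6 nuclei, so 6 syllables.
σ1/σ2 boundary: /mjmj/ splits as /mj/ + /mj/ (/mj/ is the longest suffix that is a licit onset).
σ2/σ3 boundary: /mpj/ — longest licit onset from the right is /pj/, leaving /m/ as coda.
σ3/σ4 boundary: /kkj/ — longest licit onset from the right is /kj/, leaving /k/ as coda.
σ4/σ5 boundary: /kmtj/; trying suffixes from longest down, /tj/ is the first permitted one, so coda /km/ | onset /tj/.
σ5/σ6 boundary: /bttj/ splits as /bt/ + /tj/ (/tj/ is the longest suffix that is a licit onset).
Result: mjamj.mjam.pjik.kjikm.tjebt.tji.
Syllable 1 is /mjamj/: onset /mj/, nucleus /a/, coda /mj/.

mj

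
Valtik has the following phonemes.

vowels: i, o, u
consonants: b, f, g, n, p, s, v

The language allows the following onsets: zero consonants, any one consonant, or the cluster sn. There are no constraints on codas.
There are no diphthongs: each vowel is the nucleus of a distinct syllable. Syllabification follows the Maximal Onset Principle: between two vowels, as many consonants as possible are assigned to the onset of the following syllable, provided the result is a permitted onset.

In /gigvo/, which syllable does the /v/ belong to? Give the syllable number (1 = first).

2

The vowels are i, o — 2 nuclei, so 2 syllables.
Between /i/ (V1) and /o/ (V2): /gv/ splits as /g/ + /v/ (/v/ is the longest suffix that is a licit onset).
Putting it together: gig.vo.
The /v/ is in the onset of syllable 2 (/vo/).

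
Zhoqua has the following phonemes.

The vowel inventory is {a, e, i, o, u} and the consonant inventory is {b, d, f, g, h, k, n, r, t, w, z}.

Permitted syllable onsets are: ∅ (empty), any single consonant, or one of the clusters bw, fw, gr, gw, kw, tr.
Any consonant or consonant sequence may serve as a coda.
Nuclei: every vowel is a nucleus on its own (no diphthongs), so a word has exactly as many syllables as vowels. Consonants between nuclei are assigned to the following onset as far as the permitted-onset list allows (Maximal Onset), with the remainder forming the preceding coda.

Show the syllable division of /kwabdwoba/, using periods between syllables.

kwabd.wo.ba

Vowels present: a, o, a; each is a nucleus, giving 3 syllables.
/a…o/ gap (V1→V2): /bdw/ splits as /bd/ + /w/ (/w/ is the longest suffix that is a licit onset).
/o…a/ gap (V2→V3): /b/ is a single consonant, so it becomes the next onset.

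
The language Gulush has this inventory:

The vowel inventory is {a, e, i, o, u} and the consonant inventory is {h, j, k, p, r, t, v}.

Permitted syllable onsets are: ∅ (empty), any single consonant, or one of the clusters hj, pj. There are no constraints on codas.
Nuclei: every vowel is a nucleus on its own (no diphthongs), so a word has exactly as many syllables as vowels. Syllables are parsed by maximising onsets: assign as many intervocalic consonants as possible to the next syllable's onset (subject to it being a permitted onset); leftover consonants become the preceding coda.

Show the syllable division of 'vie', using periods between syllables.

Vowels present: i, e; each is a nucleus, giving 2 syllables.
σ1/σ2 boundary: hiatus — the boundary sits between the two vowels.

vi.e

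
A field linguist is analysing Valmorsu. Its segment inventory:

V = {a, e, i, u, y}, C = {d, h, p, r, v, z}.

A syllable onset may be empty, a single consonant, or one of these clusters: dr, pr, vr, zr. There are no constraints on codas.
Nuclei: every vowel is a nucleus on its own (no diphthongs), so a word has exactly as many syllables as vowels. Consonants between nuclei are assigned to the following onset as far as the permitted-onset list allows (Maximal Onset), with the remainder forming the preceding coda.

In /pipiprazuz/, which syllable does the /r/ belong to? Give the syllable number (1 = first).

3

The vowels are i, i, a, u — 4 nuclei, so 4 syllables.
V1 /i/ – V2 /i/: just /p/ — single C goes to the following onset.
V2 /i/ – V3 /a/: /pr/ — entire cluster is a permitted onset → onset /pr/, coda ∅.
V3 /a/ – V4 /u/: just /z/ — single C goes to the following onset.
So the parse is pi.pi.pra.zuz.
The /r/ is in the onset of syllable 3 (/pra/).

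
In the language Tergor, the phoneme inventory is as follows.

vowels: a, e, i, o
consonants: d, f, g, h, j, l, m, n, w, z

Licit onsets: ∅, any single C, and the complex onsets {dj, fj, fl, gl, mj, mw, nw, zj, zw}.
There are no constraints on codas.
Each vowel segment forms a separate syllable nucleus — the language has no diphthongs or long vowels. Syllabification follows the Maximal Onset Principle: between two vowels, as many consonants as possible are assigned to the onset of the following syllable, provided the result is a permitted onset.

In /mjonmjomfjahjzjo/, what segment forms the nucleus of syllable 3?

The vowels are o, o, a, o — 4 nuclei, so 4 syllables.
The third nucleus (vowel 3 from the left) is /a/.

a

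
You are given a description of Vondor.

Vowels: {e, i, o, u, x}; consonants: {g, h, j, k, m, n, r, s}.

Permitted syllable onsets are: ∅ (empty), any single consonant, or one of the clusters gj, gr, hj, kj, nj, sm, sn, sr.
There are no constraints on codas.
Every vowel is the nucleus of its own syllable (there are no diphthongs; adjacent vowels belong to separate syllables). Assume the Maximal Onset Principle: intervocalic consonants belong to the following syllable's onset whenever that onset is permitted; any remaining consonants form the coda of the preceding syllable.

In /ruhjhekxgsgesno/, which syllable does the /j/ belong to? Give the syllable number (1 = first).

The vowels are u, e, x, e, o — 5 nuclei, so 5 syllables.
Between /u/ (V1) and /e/ (V2): /hjh/ — longest licit onset from the right is /h/, leaving /hj/ as coda.
Between /e/ (V2) and /x/ (V3): /k/ → onset of the next syllable (single consonants are always licit onsets).
Between /x/ (V3) and /e/ (V4): /gsg/; trying suffixes from longest down, /g/ is the first permitted one, so coda /gs/ | onset /g/.
Between /e/ (V4) and /o/ (V5): /sn/ is a licit onset in full, so it all attaches to the next syllable.
Putting it together: ruhj.he.kxgs.ge.sno.
The /j/ is in the coda of syllable 1 (/ruhj/).

1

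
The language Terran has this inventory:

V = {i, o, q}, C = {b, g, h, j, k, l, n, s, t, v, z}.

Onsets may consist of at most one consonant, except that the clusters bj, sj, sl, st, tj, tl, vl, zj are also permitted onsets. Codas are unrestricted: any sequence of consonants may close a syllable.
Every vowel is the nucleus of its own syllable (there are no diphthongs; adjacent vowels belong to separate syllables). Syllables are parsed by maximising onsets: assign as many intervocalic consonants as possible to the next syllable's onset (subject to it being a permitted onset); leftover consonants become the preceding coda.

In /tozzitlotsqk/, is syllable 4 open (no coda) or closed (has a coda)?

Nuclei (vowels): o, i, o, q → 4 syllables.
/o…i/ gap (V1→V2): /zz/ — longest licit onset from the right is /z/, leaving /z/ as coda.
/i…o/ gap (V2→V3): cluster /tl/ — /tl/ is itself a permitted onset, so the whole cluster goes right; preceding coda = ∅.
/o…q/ gap (V3→V4): /ts/ — longest licit onset from the right is /s/, leaving /t/ as coda.
Syllabification: toz.zi.tlot.sqk.
Syllable 4 is /sqk/ with coda /k/, so it is closed.

closed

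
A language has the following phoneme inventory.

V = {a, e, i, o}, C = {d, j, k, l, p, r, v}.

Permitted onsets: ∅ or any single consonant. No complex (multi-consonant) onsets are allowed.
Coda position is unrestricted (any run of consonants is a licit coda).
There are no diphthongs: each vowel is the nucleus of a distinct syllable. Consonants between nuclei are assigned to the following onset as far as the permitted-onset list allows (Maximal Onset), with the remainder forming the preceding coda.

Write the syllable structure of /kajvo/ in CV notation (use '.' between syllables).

Nuclei (vowels): a, o → 2 syllables.
Between /a/ (V1) and /o/ (V2): /jv/; trying suffixes from longest down, /v/ is the first permitted one, so coda /j/ | onset /v/.
Syllabification: kaj.vo.
Mapping each syllable to C/V: /kaj/ → CVC, /vo/ → CV.

CVC.CV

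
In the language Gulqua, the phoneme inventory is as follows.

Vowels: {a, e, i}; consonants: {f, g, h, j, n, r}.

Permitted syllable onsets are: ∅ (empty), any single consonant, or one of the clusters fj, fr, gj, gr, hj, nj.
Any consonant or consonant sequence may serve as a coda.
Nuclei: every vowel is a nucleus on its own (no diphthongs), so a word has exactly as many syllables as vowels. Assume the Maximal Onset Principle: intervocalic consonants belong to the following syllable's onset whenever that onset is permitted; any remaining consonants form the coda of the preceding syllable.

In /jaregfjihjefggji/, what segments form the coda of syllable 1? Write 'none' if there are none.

none

The vowels are a, e, i, e, i — 5 nuclei, so 5 syllables.
/a…e/ gap (V1→V2): just /r/ — single C goes to the following onset.
/e…i/ gap (V2→V3): /gfj/ splits as /g/ + /fj/ (/fj/ is the longest suffix that is a licit onset).
/i…e/ gap (V3→V4): cluster /hj/ — /hj/ is itself a permitted onset, so the whole cluster goes right; preceding coda = ∅.
/e…i/ gap (V4→V5): /fggj/ — longest licit onset from the right is /gj/, leaving /fg/ as coda.
So the parse is ja.reg.fji.hjefg.gji.
Syllable 1 is /ja/: onset /j/, nucleus /a/, coda ∅.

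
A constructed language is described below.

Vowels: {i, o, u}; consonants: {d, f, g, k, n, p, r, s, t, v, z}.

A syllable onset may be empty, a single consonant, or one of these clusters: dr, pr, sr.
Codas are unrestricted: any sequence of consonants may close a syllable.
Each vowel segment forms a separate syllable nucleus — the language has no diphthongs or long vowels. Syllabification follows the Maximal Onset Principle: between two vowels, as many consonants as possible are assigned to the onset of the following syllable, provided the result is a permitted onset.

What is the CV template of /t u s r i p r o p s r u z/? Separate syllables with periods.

CV.CCV.CCVC.CCVC

Vowels present: u, i, o, u; each is a nucleus, giving 4 syllables.
V1 /u/ – V2 /i/: /sr/ is a licit onset in full, so it all attaches to the next syllable.
V2 /i/ – V3 /o/: cluster /pr/ — /pr/ is itself a permitted onset, so the whole cluster goes right; preceding coda = ∅.
V3 /o/ – V4 /u/: /psr/; trying suffixes from longest down, /sr/ is the first permitted one, so coda /p/ | onset /sr/.
Syllabification: tu.sri.prop.sruz.
Mapping each syllable to C/V: /tu/ → CV, /sri/ → CCV, /prop/ → CCVC, /sruz/ → CCVC.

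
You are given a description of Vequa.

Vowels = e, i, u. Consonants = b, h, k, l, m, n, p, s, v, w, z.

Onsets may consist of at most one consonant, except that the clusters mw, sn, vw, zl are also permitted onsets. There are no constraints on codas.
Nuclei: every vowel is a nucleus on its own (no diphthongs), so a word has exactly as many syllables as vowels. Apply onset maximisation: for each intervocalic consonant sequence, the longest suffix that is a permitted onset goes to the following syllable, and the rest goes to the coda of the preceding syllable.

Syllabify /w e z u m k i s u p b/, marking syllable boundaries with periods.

Vowels present: e, u, i, u; each is a nucleus, giving 4 syllables.
σ1/σ2 boundary: just /z/ — single C goes to the following onset.
σ2/σ3 boundary: /mk/ splits as /m/ + /k/ (/k/ is the longest suffix that is a licit onset).
σ3/σ4 boundary: /s/ is a single consonant, so it becomes the next onset.

we.zum.ki.supb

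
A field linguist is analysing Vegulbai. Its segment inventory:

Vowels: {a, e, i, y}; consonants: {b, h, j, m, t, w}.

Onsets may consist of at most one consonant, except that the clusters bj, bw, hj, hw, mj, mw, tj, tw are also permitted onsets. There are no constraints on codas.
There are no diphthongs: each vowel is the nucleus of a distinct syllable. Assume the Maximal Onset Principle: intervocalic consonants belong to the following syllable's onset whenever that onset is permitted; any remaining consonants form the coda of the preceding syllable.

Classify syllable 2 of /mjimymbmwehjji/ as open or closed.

closed

The vowels are i, y, e, i — 4 nuclei, so 4 syllables.
V1 /i/ – V2 /y/: /m/ → onset of the next syllable (single consonants are always licit onsets).
V2 /y/ – V3 /e/: /mbmw/ splits as /mb/ + /mw/ (/mw/ is the longest suffix that is a licit onset).
V3 /e/ – V4 /i/: cluster /hjj/ — the longest permitted-onset suffix is /j/; onset = /j/, preceding coda = /hj/.
So the parse is mji.mymb.mwehj.ji.
Syllable 2 is /mymb/ with coda /mb/, so it is closed.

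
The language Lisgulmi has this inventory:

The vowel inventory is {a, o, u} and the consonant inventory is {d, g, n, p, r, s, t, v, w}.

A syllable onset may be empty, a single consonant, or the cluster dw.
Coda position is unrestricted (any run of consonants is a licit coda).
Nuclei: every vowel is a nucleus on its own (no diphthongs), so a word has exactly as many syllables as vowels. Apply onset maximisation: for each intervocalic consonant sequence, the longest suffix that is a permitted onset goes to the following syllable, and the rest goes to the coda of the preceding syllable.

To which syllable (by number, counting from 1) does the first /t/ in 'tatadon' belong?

1

Nuclei (vowels): a, a, o → 3 syllables.
Between /a/ (V1) and /a/ (V2): /t/ is a single consonant, so it becomes the next onset.
Between /a/ (V2) and /o/ (V3): /d/ → onset of the next syllable (single consonants are always licit onsets).
Syllabification: ta.ta.don.
The first /t/ is in the onset of syllable 1 (/ta/).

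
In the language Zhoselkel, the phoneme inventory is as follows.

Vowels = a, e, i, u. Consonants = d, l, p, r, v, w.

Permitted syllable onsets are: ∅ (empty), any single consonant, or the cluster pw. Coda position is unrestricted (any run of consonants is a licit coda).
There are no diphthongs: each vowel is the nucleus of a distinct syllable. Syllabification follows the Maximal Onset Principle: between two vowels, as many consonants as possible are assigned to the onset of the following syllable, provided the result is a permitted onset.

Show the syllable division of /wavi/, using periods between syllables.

Nuclei (vowels): a, i → 2 syllables.
V1 /a/ – V2 /i/: /v/ → onset of the next syllable (single consonants are always licit onsets).

wa.vi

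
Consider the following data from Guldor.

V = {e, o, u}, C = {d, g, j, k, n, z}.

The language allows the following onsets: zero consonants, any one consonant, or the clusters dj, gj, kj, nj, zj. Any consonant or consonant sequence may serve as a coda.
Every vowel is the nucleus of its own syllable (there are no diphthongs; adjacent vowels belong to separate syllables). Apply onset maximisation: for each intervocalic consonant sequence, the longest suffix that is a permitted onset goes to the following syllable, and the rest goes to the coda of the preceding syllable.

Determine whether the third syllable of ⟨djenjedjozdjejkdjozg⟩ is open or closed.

closed

Nuclei (vowels): e, e, o, e, o → 5 syllables.
/e…e/ gap (V1→V2): cluster /nj/ — /nj/ is itself a permitted onset, so the whole cluster goes right; preceding coda = ∅.
/e…o/ gap (V2→V3): /dj/ — entire cluster is a permitted onset → onset /dj/, coda ∅.
/o…e/ gap (V3→V4): /zdj/ splits as /z/ + /dj/ (/dj/ is the longest suffix that is a licit onset).
/e…o/ gap (V4→V5): /jkdj/; trying suffixes from longest down, /dj/ is the first permitted one, so coda /jk/ | onset /dj/.
So the parse is dje.nje.djoz.djejk.djozg.
Syllable 3 is /djoz/ with coda /z/, so it is closed.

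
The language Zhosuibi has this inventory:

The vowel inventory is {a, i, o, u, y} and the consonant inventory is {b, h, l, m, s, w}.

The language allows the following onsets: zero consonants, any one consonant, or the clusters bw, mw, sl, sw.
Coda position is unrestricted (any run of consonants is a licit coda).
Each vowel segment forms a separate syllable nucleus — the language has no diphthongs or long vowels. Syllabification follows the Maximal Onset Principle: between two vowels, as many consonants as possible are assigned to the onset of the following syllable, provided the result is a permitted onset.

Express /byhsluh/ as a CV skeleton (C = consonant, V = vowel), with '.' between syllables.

CVC.CCVC

The vowels are y, u — 2 nuclei, so 2 syllables.
V1 /y/ – V2 /u/: /hsl/ — longest licit onset from the right is /sl/, leaving /h/ as coda.
Putting it together: byh.sluh.
Mapping each syllable to C/V: /byh/ → CVC, /sluh/ → CCVC.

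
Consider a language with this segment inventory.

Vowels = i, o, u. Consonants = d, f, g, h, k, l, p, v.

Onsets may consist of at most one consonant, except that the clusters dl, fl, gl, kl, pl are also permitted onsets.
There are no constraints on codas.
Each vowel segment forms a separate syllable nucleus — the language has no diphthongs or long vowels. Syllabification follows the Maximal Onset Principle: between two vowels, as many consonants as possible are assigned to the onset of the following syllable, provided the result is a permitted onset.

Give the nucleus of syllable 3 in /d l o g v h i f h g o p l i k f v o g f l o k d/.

o

Nuclei (vowels): o, i, o, i, o, o → 6 syllables.
The third nucleus (vowel 3 from the left) is /o/.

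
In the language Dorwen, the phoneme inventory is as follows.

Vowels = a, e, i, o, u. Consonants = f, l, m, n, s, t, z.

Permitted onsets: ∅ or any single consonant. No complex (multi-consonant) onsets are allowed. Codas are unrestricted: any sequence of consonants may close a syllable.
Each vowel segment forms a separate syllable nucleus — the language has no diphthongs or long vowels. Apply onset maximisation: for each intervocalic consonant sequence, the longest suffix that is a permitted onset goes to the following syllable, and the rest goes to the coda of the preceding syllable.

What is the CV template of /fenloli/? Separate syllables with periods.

Nuclei (vowels): e, o, i → 3 syllables.
V1 /e/ – V2 /o/: /nl/ — longest licit onset from the right is /l/, leaving /n/ as coda.
V2 /o/ – V3 /i/: /l/ → onset of the next syllable (single consonants are always licit onsets).
So the parse is fen.lo.li.
Mapping each syllable to C/V: /fen/ → CVC, /lo/ → CV, /li/ → CV.

CVC.CV.CV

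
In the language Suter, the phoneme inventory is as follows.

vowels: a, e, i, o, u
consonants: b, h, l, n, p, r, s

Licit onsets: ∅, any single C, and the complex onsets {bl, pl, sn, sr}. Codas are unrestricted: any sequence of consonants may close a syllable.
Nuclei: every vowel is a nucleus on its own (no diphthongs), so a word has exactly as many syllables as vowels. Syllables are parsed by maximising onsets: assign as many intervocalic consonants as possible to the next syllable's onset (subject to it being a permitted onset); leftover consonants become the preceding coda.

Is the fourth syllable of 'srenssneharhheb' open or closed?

Vowels present: e, e, a, e; each is a nucleus, giving 4 syllables.
V1 /e/ – V2 /e/: cluster /nssn/ — the longest permitted-onset suffix is /sn/; onset = /sn/, preceding coda = /ns/.
V2 /e/ – V3 /a/: just /h/ — single C goes to the following onset.
V3 /a/ – V4 /e/: cluster /rhh/ — the longest permitted-onset suffix is /h/; onset = /h/, preceding coda = /rh/.
So the parse is srens.sne.harh.heb.
Syllable 4 is /heb/ with coda /b/, so it is closed.

closed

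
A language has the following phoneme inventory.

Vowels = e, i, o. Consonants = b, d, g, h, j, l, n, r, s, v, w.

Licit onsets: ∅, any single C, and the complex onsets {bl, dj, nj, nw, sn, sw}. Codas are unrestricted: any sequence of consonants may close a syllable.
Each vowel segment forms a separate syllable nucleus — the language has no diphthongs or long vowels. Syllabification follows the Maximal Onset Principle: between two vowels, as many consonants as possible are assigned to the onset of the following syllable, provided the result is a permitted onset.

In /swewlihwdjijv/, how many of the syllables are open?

The vowels are e, i, i — 3 nuclei, so 3 syllables.
σ1/σ2 boundary: /wl/ splits as /w/ + /l/ (/l/ is the longest suffix that is a licit onset).
σ2/σ3 boundary: /hwdj/ — longest licit onset from the right is /dj/, leaving /hw/ as coda.
Syllabification: swew.lihw.djijv.
Classifying each syllable: /swew/ (closed), /lihw/ (closed), /djijv/ (closed).
Open syllables: 0.

0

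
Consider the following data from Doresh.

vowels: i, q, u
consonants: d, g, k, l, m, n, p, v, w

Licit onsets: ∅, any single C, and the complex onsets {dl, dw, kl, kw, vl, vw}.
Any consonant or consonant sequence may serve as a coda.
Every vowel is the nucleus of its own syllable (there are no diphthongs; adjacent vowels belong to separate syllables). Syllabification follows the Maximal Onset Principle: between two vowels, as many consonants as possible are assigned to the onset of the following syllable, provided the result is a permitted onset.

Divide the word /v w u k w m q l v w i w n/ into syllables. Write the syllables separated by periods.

Nuclei (vowels): u, q, i → 3 syllables.
/u…q/ gap (V1→V2): /kwm/; trying suffixes from longest down, /m/ is the first permitted one, so coda /kw/ | onset /m/.
/q…i/ gap (V2→V3): /lvw/; trying suffixes from longest down, /vw/ is the first permitted one, so coda /l/ | onset /vw/.

vwukw.mql.vwiwn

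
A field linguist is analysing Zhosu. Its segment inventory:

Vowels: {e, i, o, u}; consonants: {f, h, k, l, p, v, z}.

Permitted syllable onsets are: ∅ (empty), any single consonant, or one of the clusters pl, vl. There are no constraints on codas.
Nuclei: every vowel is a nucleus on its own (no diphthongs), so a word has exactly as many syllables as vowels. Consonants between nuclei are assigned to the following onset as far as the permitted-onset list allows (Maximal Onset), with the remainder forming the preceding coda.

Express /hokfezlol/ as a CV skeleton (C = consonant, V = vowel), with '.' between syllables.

CVC.CVC.CVC

Nuclei (vowels): o, e, o → 3 syllables.
/o…e/ gap (V1→V2): /kf/; trying suffixes from longest down, /f/ is the first permitted one, so coda /k/ | onset /f/.
/e…o/ gap (V2→V3): /zl/; trying suffixes from longest down, /l/ is the first permitted one, so coda /z/ | onset /l/.
Putting it together: hok.fez.lol.
Mapping each syllable to C/V: /hok/ → CVC, /fez/ → CVC, /lol/ → CVC.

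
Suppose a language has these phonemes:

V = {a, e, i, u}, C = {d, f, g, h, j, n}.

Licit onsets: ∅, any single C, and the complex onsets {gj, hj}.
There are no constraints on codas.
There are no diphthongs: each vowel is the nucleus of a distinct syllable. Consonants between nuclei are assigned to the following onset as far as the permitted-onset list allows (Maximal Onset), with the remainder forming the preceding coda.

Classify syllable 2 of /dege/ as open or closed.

open

Nuclei (vowels): e, e → 2 syllables.
/e…e/ gap (V1→V2): /g/ → onset of the next syllable (single consonants are always licit onsets).
Result: de.ge.
Syllable 2 is /ge/; it ends in its nucleus with no coda, so it is open.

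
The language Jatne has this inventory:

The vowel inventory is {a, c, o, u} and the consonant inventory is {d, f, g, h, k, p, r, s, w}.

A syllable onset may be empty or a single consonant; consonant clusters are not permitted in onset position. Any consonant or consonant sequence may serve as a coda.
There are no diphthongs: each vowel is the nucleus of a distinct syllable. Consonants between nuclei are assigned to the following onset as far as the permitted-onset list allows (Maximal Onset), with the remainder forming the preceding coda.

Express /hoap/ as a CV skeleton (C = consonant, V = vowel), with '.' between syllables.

CV.VC

Nuclei (vowels): o, a → 2 syllables.
/o…a/ gap (V1→V2): nothing intervenes; syllable break is V.V.
Syllabification: ho.ap.
Mapping each syllable to C/V: /ho/ → CV, /ap/ → VC.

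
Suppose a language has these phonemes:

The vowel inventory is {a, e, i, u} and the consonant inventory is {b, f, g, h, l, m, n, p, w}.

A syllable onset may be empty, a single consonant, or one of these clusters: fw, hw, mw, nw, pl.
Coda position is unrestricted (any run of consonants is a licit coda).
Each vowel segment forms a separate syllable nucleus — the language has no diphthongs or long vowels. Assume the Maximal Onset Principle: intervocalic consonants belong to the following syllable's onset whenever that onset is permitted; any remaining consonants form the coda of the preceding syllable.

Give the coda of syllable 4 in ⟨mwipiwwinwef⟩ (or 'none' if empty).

f

The vowels are i, i, i, e — 4 nuclei, so 4 syllables.
V1 /i/ – V2 /i/: /p/ → onset of the next syllable (single consonants are always licit onsets).
V2 /i/ – V3 /i/: /ww/ — longest licit onset from the right is /w/, leaving /w/ as coda.
V3 /i/ – V4 /e/: /nw/ is a licit onset in full, so it all attaches to the next syllable.
Result: mwi.piw.wi.nwef.
Syllable 4 is /nwef/: onset /nw/, nucleus /e/, coda /f/.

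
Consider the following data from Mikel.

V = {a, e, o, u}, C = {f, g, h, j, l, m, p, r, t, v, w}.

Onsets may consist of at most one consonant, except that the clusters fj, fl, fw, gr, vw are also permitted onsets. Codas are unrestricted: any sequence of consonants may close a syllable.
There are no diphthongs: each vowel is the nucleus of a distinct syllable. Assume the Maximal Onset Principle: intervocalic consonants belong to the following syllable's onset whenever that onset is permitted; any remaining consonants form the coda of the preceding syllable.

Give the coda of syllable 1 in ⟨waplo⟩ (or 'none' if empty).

p

Vowels present: a, o; each is a nucleus, giving 2 syllables.
V1 /a/ – V2 /o/: /pl/ splits as /p/ + /l/ (/l/ is the longest suffix that is a licit onset).
Putting it together: wap.lo.
Syllable 1 is /wap/: onset /w/, nucleus /a/, coda /p/.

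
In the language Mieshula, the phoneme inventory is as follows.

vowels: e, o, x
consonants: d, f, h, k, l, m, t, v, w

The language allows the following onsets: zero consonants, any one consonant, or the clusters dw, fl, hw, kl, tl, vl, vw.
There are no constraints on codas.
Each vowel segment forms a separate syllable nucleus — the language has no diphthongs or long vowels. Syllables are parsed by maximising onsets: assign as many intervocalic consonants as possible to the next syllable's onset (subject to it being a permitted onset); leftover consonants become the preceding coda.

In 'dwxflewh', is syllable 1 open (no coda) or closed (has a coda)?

The vowels are x, e — 2 nuclei, so 2 syllables.
Between /x/ (V1) and /e/ (V2): cluster /fl/ — /fl/ is itself a permitted onset, so the whole cluster goes right; preceding coda = ∅.
Syllabification: dwx.flewh.
Syllable 1 is /dwx/; it ends in its nucleus with no coda, so it is open.

open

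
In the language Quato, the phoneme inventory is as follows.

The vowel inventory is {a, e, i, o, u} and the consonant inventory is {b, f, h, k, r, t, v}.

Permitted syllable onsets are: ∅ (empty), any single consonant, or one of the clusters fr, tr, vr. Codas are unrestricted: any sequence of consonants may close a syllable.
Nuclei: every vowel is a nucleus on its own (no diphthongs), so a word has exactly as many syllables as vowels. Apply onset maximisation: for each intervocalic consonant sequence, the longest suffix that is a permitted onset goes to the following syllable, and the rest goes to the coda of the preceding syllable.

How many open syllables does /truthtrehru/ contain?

Vowels present: u, e, u; each is a nucleus, giving 3 syllables.
V1 /u/ – V2 /e/: cluster /thtr/ — the longest permitted-onset suffix is /tr/; onset = /tr/, preceding coda = /th/.
V2 /e/ – V3 /u/: /hr/ — longest licit onset from the right is /r/, leaving /h/ as coda.
Result: truth.treh.ru.
Classifying each syllable: /truth/ (closed), /treh/ (closed), /ru/ (open).
Open syllables: 1.

1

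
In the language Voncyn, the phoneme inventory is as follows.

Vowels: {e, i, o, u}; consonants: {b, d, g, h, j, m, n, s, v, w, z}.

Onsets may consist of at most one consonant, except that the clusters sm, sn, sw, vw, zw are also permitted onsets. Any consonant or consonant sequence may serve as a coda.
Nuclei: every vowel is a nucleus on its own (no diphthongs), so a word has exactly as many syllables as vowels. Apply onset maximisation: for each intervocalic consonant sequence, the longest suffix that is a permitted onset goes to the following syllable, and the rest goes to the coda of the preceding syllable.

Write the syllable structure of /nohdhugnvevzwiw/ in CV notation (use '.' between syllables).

CVCC.CVCC.CVC.CCVC

Nuclei (vowels): o, u, e, i → 4 syllables.
σ1/σ2 boundary: /hdh/; trying suffixes from longest down, /h/ is the first permitted one, so coda /hd/ | onset /h/.
σ2/σ3 boundary: /gnv/ splits as /gn/ + /v/ (/v/ is the longest suffix that is a licit onset).
σ3/σ4 boundary: /vzw/ splits as /v/ + /zw/ (/zw/ is the longest suffix that is a licit onset).
Result: nohd.hugn.vev.zwiw.
Mapping each syllable to C/V: /nohd/ → CVCC, /hugn/ → CVCC, /vev/ → CVC, /zwiw/ → CCVC.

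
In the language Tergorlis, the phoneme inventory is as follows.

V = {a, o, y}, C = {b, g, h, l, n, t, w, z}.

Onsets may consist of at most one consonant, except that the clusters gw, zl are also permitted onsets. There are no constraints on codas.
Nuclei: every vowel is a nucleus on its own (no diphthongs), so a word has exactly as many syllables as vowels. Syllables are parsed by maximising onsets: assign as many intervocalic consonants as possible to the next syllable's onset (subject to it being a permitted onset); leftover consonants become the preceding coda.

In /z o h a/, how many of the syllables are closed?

Vowels present: o, a; each is a nucleus, giving 2 syllables.
σ1/σ2 boundary: /h/ → onset of the next syllable (single consonants are always licit onsets).
Putting it together: zo.ha.
Classifying each syllable: /zo/ (open), /ha/ (open).
Closed syllables: 0.

0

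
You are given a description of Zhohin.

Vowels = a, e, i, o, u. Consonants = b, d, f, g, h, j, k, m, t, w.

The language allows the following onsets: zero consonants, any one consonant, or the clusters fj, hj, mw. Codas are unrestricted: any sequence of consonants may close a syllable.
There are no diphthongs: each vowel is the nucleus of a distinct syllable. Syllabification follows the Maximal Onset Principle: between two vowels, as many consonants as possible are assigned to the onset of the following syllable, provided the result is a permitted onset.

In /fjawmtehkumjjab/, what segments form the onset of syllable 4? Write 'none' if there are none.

j

Vowels present: a, e, u, a; each is a nucleus, giving 4 syllables.
/a…e/ gap (V1→V2): /wmt/ — longest licit onset from the right is /t/, leaving /wm/ as coda.
/e…u/ gap (V2→V3): cluster /hk/ — the longest permitted-onset suffix is /k/; onset = /k/, preceding coda = /h/.
/u…a/ gap (V3→V4): /mjj/ — longest licit onset from the right is /j/, leaving /mj/ as coda.
Putting it together: fjawm.teh.kumj.jab.
Syllable 4 is /jab/: onset /j/, nucleus /a/, coda /b/.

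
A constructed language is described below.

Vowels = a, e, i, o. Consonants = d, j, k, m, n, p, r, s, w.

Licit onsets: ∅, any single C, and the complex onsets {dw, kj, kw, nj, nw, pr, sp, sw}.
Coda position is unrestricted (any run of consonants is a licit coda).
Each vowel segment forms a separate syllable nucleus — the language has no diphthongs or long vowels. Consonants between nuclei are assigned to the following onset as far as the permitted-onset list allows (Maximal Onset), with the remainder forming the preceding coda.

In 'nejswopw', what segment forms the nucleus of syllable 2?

o

Vowels present: e, o; each is a nucleus, giving 2 syllables.
The second nucleus (vowel 2 from the left) is /o/.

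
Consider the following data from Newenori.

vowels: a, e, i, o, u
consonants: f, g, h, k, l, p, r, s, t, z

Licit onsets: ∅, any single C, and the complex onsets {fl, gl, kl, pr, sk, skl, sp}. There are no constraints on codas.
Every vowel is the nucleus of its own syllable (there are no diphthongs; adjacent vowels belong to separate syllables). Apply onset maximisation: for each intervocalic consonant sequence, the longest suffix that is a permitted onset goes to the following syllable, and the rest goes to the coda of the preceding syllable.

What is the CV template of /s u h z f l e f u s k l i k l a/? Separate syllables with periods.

CVCC.CCV.CV.CCCV.CCV

Vowels present: u, e, u, i, a; each is a nucleus, giving 5 syllables.
σ1/σ2 boundary: /hzfl/ — longest licit onset from the right is /fl/, leaving /hz/ as coda.
σ2/σ3 boundary: /f/ → onset of the next syllable (single consonants are always licit onsets).
σ3/σ4 boundary: /skl/ is a licit onset in full, so it all attaches to the next syllable.
σ4/σ5 boundary: /kl/ — entire cluster is a permitted onset → onset /kl/, coda ∅.
Syllabification: suhz.fle.fu.skli.kla.
Mapping each syllable to C/V: /suhz/ → CVCC, /fle/ → CCV, /fu/ → CV, /skli/ → CCCV, /kla/ → CCV.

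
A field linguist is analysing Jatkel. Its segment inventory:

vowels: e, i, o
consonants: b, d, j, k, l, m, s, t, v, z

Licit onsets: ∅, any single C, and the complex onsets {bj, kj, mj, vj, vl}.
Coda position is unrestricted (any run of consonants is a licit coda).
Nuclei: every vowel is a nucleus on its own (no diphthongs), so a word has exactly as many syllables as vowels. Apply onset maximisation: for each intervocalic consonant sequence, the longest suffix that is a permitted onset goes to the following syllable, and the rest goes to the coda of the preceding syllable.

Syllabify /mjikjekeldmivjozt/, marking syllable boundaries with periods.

mji.kje.keld.mi.vjozt

The vowels are i, e, e, i, o — 5 nuclei, so 5 syllables.
Between /i/ (V1) and /e/ (V2): /kj/ is a licit onset in full, so it all attaches to the next syllable.
Between /e/ (V2) and /e/ (V3): just /k/ — single C goes to the following onset.
Between /e/ (V3) and /i/ (V4): cluster /ldm/ — the longest permitted-onset suffix is /m/; onset = /m/, preceding coda = /ld/.
Between /i/ (V4) and /o/ (V5): /vj/ is a licit onset in full, so it all attaches to the next syllable.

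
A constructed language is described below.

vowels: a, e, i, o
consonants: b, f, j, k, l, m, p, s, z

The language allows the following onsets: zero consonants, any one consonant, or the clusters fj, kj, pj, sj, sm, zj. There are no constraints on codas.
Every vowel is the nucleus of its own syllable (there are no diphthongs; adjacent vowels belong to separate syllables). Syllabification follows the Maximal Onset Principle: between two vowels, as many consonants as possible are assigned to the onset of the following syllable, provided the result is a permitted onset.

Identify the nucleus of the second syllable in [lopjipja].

i

Nuclei (vowels): o, i, a → 3 syllables.
The second nucleus (vowel 2 from the left) is /i/.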